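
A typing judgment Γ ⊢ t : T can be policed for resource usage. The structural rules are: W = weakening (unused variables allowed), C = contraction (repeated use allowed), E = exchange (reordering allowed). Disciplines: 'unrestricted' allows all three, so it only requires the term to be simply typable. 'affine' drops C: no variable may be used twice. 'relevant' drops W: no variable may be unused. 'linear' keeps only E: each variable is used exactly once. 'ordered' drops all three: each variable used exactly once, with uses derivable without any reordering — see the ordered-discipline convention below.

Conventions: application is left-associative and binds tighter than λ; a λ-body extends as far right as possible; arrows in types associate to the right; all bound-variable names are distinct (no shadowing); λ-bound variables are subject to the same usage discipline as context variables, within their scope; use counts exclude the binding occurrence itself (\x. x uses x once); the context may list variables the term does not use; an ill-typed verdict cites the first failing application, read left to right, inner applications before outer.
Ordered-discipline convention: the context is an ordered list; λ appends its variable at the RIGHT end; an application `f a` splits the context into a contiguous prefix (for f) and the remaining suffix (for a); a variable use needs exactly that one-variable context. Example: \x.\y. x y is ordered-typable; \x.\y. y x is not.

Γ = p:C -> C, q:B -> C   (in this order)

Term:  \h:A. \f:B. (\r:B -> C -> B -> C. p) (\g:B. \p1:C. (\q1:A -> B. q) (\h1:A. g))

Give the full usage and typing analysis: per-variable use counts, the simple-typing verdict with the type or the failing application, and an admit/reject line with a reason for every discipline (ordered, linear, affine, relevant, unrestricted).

counts: p ×1; q ×1; h (bound) ×0; f (bound) ×0; r (bound) ×0; g (bound) ×1; p1 (bound) ×0; q1 (bound) ×0; h1 (bound) ×0
order of uses: p, q, g
typing: the term checks, with type A -> B -> C -> C
ordered ✗ (h, f, r, p1, q1, h1 never used (weakening))
linear ✗ (h, f, r, p1, q1, h1 never used (weakening))
affine ✓ (none of p, q, h, f, r, g, p1, q1, h1 used more than once)
relevant ✗ (h, f, r, p1, q1, h1 never used (weakening))
unrestricted ✓ (type-checks (A -> B -> C -> C) and nothing is barred)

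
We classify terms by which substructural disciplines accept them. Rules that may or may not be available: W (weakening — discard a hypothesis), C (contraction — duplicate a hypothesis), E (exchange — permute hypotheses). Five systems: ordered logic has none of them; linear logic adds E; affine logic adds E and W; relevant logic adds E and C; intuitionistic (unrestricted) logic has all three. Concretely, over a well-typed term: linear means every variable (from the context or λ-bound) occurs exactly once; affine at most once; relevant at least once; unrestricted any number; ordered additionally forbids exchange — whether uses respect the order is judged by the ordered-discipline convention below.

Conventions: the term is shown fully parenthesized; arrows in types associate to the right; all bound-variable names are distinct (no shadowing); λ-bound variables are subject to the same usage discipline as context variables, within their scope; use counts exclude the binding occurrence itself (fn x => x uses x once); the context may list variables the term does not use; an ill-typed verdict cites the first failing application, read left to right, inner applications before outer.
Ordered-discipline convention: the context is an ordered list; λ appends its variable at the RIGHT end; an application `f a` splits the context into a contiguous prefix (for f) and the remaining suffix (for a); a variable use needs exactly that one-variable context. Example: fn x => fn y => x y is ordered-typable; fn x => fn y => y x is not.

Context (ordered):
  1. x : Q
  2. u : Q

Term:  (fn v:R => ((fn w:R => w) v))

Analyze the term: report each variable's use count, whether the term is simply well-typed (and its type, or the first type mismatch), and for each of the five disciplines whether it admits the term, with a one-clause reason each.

variable uses: x: 0, u: 0, v (bound): 1, w (bound): 1
uses in reading order: w, v
typing: well-typed at R → R
ordered: ✗, unused: x, u — weakening required
linear: ✗, unused: x, u — weakening required
affine: ✓, at most one use each (x, u, v, w)
relevant: ✗, unused: x, u — weakening required
unrestricted: ✓, well-typed at R → R; no restrictions here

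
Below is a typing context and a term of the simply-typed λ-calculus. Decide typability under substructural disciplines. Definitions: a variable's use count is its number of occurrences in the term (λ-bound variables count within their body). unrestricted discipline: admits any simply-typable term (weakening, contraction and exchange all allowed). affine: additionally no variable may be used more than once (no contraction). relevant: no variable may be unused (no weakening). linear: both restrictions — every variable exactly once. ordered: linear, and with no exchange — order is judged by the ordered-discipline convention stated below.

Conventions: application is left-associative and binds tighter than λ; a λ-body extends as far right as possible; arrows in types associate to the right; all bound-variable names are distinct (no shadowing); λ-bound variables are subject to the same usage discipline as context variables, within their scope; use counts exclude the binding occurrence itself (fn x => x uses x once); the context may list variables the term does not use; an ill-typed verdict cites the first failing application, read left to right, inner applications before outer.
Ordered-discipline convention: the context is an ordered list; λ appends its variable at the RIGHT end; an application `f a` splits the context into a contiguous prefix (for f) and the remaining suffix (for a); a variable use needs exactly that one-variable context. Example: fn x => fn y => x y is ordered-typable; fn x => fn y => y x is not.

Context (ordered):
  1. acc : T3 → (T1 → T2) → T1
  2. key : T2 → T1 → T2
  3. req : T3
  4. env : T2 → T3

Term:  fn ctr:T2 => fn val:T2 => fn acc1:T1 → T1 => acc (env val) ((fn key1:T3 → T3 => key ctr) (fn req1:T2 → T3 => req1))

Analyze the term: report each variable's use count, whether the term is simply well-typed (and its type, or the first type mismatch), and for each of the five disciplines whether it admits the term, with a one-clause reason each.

variable uses: acc: 1; key: 1; req: 0; env: 1; ctr (λ-bound): 1; val (λ-bound): 1; acc1 (λ-bound): 0; key1 (λ-bound): 0; req1 (λ-bound): 1
use order (left to right): acc, env, val, key, ctr, req1
typing: ill-typed: a function awaiting T3 → T3 gets (T2 → T3) → T2 → T3
ordered ✗ (fails simple typing)
linear ✗ (a type mismatch blocks all five)
affine ✗ (the type mismatch rejects it)
relevant ✗ (not simply typable)
unrestricted ✗ (fails simple typing)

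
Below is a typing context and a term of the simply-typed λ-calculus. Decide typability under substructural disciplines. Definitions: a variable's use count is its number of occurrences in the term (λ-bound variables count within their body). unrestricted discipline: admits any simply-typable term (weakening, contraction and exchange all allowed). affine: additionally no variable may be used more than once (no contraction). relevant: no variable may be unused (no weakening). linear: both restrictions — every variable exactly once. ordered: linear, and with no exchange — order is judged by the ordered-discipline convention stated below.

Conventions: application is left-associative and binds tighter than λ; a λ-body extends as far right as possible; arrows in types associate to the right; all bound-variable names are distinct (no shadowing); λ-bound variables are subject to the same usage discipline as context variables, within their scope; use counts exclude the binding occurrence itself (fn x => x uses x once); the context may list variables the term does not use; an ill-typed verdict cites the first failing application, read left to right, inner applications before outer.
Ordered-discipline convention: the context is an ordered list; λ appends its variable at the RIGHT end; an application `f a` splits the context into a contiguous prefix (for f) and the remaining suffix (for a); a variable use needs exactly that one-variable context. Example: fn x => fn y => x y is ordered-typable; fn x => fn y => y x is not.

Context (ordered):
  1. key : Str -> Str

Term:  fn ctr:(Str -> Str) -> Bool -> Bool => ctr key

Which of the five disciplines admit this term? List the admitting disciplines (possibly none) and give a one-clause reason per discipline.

admitted by: linear, affine, relevant, unrestricted
counts: key: 1×; ctr [bound]: 1×
use order (left to right): ctr, key
typing: well-typed — term : ((Str -> Str) -> Bool -> Bool) -> Bool -> Bool
ordered: ✗ — no ordered split (uses run ctr, key)
linear: ✓ — single use per variable (key, ctr)
affine: ✓ — key, ctr: no repeats, contraction unneeded
relevant: ✓ — every one of key, ctr appears
unrestricted: ✓ — well-typed at ((Str -> Str) -> Bool -> Bool) -> Bool -> Bool; no restrictions here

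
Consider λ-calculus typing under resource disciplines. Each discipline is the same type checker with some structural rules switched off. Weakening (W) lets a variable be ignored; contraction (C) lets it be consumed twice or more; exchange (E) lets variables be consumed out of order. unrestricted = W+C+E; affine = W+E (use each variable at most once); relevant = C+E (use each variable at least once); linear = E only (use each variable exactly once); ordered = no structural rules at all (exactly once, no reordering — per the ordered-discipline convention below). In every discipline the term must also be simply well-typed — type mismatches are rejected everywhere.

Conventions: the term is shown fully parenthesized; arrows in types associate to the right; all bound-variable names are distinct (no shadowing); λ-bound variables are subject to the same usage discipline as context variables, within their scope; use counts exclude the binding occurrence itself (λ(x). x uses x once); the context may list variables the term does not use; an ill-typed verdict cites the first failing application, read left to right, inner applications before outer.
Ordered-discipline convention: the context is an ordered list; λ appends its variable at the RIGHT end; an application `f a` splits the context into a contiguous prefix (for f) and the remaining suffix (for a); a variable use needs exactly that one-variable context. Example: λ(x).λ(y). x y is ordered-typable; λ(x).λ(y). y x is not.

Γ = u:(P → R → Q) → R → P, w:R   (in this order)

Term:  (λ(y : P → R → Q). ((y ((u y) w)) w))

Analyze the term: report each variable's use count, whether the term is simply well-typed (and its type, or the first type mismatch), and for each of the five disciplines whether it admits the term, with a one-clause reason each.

counts: u: 1, w: 2, y (bound): 2
left-to-right use order: y, u, y, w, w
typing: ✓ — (P → R → Q) → Q
ordered: ✗, uses contraction: w ×2, y ×2
linear: ✗, uses contraction: w ×2, y ×2
affine: ✗, uses contraction: w ×2, y ×2
relevant: ✓, at least one use each (u, w, y)
unrestricted: ✓, type-checks ((P → R → Q) → Q) and nothing is barred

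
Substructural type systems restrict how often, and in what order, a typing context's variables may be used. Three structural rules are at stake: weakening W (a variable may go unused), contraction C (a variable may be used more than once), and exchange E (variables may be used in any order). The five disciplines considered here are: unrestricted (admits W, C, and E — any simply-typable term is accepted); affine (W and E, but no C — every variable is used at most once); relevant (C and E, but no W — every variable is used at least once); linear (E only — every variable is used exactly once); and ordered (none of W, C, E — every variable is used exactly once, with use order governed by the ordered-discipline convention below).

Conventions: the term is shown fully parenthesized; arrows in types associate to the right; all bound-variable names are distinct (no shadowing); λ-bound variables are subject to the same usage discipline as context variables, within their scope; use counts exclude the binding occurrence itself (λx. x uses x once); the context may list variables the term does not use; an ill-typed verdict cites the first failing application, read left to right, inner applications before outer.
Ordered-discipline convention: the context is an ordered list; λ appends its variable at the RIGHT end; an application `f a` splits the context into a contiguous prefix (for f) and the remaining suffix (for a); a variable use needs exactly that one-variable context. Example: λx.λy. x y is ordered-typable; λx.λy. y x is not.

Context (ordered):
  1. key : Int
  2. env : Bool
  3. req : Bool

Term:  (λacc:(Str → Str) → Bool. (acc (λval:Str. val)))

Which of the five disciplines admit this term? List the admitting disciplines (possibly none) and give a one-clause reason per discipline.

accepted by: affine, unrestricted
variable uses: key ×0, env ×0, req ×0, acc (λ-bound) ×1, val (λ-bound) ×1
order of uses: acc, val
typing: ✓ — ((Str → Str) → Bool) → Bool
ordered: ✗, needs weakening: key, env, req unused
linear: ✗, needs weakening: key, env, req unused
affine: ✓, at most one use each (key, env, req, acc, val)
relevant: ✗, needs weakening: key, env, req unused
unrestricted: ✓, simply typable at ((Str → Str) → Bool) → Bool; W, C, E all held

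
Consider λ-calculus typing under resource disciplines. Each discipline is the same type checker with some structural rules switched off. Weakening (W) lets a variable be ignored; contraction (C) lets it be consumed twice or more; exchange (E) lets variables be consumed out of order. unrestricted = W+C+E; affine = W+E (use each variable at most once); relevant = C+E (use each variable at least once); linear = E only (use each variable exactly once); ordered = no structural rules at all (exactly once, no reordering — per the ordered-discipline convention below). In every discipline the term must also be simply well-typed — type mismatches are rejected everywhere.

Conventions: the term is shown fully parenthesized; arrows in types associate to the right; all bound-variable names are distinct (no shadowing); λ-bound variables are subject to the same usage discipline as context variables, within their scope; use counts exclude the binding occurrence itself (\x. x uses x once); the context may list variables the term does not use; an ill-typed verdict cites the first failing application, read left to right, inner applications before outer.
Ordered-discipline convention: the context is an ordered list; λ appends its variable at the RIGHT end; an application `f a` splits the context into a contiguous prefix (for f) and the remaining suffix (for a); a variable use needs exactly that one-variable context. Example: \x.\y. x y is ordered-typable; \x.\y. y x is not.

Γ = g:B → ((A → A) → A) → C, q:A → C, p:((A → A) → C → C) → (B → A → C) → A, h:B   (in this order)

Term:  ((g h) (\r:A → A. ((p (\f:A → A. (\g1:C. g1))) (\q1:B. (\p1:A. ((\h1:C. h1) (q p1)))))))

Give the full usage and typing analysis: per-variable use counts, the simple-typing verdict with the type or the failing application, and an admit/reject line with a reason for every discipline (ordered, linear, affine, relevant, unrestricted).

variable uses: g: 1×, q: 1×, p: 1×, h: 1×, r (bound): 0×, f (bound): 0×, g1 (bound): 1×, q1 (bound): 0×, p1 (bound): 1×, h1 (bound): 1×
uses in reading order: g, h, p, g1, h1, q, p1
typing: ✓ — C
ordered: ✗ — r, f, q1 never used (weakening)
linear: ✗ — r, f, q1 never used (weakening)
affine: ✓ — none of g, q, p, h, r, f, g1, q1, p1, h1 used more than once
relevant: ✗ — r, f, q1 never used (weakening)
unrestricted: ✓ — typability at C is all that's needed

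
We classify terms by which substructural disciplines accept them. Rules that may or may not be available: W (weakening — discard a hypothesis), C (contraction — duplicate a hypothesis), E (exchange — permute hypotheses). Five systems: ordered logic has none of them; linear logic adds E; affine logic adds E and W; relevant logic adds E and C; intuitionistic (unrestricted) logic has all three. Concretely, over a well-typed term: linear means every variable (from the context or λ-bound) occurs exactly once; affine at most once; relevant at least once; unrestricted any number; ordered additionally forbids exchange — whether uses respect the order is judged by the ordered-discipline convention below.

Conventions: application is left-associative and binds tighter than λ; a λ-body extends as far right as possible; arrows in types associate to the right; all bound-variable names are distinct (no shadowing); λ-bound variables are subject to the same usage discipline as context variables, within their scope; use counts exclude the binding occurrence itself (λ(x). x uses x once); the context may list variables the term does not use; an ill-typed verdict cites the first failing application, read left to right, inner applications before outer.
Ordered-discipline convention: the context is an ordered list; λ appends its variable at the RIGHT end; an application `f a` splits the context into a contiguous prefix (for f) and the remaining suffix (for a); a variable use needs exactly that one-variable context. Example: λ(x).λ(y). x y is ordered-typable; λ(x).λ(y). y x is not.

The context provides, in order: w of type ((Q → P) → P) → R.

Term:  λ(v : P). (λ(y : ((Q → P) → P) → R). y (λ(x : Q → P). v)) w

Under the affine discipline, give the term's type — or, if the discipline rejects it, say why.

term : P → R
usage: w: 1×, v (λ-bound): 1×, y (λ-bound): 1×, x (λ-bound): 0×
left-to-right use order: y, v, w
typing: well-typed — term : P → R
per-discipline verdicts: ordered ✗; linear ✗; affine ✓; relevant ✗; unrestricted ✓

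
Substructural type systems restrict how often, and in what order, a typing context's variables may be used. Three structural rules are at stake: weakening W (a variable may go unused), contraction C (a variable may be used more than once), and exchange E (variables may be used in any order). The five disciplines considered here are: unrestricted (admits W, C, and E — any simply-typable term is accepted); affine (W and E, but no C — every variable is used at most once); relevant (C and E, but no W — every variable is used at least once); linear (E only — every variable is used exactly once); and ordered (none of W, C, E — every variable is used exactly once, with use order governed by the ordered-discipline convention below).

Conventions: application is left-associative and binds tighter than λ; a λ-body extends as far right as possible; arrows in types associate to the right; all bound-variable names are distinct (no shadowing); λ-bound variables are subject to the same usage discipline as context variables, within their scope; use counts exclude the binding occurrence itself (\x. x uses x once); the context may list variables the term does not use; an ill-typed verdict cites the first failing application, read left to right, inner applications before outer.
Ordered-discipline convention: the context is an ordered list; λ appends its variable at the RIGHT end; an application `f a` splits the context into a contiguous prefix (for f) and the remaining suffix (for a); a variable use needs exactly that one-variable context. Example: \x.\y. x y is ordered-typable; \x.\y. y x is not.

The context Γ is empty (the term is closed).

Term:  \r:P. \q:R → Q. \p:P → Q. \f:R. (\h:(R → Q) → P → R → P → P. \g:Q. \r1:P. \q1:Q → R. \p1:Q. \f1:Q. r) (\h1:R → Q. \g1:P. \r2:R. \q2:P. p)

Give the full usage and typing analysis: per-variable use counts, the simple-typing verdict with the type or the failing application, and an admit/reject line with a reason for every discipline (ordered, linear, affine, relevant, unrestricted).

counts: r [bound]=1; q [bound]=0; p [bound]=1; f [bound]=0; h [bound]=0; g [bound]=0; r1 [bound]=0; q1 [bound]=0; p1 [bound]=0; f1 [bound]=0; h1 [bound]=0; g1 [bound]=0; r2 [bound]=0; q2 [bound]=0
left-to-right use order: r, p
typing: ill-typed: an argument (R → Q) → P → R → P → P → Q mismatches the expected (R → Q) → P → R → P → P
ordered: ✗, a type mismatch blocks all five
linear: ✗, the type mismatch rejects it
affine: ✗, not simply typable
relevant: ✗, fails simple typing
unrestricted: ✗, a type mismatch blocks all five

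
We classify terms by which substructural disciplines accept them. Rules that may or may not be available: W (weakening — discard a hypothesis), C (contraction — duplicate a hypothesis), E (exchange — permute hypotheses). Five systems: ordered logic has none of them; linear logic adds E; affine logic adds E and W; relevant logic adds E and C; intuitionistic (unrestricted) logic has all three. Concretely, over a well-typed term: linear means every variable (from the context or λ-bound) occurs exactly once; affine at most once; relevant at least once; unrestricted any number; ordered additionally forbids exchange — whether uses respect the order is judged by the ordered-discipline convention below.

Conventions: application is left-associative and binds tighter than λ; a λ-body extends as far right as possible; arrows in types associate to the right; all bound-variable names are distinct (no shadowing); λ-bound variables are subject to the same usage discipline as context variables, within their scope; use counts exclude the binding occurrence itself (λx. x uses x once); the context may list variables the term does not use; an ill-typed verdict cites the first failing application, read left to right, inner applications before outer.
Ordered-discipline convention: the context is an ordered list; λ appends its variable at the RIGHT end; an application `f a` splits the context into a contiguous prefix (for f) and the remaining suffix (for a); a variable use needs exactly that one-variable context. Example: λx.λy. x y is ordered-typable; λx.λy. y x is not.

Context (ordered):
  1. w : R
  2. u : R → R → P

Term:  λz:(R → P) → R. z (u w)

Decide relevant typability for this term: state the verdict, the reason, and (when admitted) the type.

yes — none of w, u, z goes unused; term : ((R → P) → R) → R
variable uses: w ×1; u ×1; z (λ-bound) ×1
order of uses: z, u, w
typing: the term checks, with type ((R → P) → R) → R
all disciplines: ordered ✗; linear ✓; affine ✓; relevant ✓; unrestricted ✓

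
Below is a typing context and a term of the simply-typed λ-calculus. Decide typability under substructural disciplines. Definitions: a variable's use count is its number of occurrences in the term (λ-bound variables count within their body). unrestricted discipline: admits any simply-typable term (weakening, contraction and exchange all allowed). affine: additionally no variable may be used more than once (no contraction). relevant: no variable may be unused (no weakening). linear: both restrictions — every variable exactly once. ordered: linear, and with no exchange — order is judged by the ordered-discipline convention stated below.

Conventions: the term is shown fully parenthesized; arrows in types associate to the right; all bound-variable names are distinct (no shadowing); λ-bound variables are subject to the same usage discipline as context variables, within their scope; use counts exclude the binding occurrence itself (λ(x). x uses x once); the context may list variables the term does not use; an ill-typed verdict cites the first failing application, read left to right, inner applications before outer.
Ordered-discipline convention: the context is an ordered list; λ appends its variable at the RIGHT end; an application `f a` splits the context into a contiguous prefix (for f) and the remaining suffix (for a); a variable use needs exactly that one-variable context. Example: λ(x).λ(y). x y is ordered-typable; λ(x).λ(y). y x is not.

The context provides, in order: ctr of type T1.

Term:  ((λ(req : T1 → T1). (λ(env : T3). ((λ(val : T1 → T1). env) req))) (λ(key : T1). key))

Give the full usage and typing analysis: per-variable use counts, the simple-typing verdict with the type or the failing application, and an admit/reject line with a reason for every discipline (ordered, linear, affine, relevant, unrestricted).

variable uses: ctr=0, req (bound)=1, env (bound)=1, val (bound)=0, key (bound)=1
use order (left to right): env, req, key
typing: well-typed at T3 → T3
ordered: ✗ — ctr, val never used (weakening)
linear: ✗ — ctr, val never used (weakening)
affine: ✓ — at most one use each (ctr, req, env, val, key)
relevant: ✗ — ctr, val never used (weakening)
unrestricted: ✓ — well-typed at T3 → T3; no restrictions here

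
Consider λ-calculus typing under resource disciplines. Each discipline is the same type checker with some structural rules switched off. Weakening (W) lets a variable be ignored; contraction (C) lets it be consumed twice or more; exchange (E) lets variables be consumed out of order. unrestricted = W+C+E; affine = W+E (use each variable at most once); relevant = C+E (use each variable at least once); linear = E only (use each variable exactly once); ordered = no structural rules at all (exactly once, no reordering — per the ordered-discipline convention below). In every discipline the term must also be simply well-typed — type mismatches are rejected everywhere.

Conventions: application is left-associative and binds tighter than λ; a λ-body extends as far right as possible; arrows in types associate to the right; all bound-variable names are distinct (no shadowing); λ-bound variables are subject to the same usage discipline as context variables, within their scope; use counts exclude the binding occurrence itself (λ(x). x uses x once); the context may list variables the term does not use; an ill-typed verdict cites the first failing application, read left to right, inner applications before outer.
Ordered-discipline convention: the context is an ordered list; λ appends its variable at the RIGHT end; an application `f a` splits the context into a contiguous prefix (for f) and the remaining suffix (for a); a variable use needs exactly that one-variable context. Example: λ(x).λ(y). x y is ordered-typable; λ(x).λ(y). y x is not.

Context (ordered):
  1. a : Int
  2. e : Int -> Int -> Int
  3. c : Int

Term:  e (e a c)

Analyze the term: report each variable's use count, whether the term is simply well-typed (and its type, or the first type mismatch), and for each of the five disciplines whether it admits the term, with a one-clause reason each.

usage: a ×1; e ×2; c ×1
use order (left to right): e, e, a, c
typing: well-typed at Int -> Int
ordered ✗ (needs contraction — e ×2)
linear ✗ (needs contraction — e ×2)
affine ✗ (needs contraction — e ×2)
relevant ✓ (every one of a, e, c appears)
unrestricted ✓ (simply typable at Int -> Int; W, C, E all held)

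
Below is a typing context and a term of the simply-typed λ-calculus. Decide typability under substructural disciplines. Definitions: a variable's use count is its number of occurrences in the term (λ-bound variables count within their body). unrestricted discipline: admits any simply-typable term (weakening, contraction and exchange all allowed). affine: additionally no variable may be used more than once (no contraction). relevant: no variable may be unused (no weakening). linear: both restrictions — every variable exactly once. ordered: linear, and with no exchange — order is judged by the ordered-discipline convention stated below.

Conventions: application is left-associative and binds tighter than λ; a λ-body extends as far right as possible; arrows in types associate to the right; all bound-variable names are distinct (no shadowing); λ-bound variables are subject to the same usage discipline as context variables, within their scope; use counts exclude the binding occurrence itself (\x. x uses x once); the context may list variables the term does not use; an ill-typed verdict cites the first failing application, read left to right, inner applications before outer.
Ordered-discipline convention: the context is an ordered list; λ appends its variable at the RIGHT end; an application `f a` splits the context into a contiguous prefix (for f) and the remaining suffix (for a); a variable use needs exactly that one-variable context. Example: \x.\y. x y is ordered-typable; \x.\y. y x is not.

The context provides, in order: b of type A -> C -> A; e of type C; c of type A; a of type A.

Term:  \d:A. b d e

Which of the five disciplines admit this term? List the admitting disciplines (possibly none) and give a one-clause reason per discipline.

admitted in: affine, unrestricted
counts: b: 1, e: 1, c: 0, a: 0, d [bound]: 1
left-to-right use order: b, d, e
typing: well-typed at A -> A
ordered ✗ (c, a never used (weakening))
linear ✗ (c, a never used (weakening))
affine ✓ (no duplicate uses among b, e, c, a, d)
relevant ✗ (c, a never used (weakening))
unrestricted ✓ (type-checks (A -> A) and nothing is barred)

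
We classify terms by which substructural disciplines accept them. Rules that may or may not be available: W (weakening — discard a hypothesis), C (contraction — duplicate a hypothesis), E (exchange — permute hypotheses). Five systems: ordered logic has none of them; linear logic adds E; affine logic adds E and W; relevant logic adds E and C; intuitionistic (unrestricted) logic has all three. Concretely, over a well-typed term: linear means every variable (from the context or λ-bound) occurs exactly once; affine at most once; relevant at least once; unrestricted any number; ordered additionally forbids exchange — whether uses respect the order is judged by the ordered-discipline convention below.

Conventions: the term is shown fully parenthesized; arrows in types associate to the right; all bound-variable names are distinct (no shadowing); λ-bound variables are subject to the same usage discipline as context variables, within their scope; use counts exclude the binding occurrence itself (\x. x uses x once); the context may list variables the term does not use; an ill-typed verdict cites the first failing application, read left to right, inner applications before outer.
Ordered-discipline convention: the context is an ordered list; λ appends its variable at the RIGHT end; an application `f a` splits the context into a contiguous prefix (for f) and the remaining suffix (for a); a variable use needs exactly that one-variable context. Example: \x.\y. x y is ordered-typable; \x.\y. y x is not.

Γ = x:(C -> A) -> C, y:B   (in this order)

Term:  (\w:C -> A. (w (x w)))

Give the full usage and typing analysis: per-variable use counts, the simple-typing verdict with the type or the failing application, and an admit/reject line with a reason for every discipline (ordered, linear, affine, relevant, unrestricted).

usage: x: 1; y: 0; w [bound]: 2
order of uses: w, x, w
typing: the term checks, with type (C -> A) -> A
ordered: ✗ — uses contraction: w ×2; y left unused
linear: ✗ — uses contraction: w ×2; y left unused
affine: ✗ — uses contraction: w ×2
relevant: ✗ — y left unused
unrestricted: ✓ — typability at (C -> A) -> A is all that's needed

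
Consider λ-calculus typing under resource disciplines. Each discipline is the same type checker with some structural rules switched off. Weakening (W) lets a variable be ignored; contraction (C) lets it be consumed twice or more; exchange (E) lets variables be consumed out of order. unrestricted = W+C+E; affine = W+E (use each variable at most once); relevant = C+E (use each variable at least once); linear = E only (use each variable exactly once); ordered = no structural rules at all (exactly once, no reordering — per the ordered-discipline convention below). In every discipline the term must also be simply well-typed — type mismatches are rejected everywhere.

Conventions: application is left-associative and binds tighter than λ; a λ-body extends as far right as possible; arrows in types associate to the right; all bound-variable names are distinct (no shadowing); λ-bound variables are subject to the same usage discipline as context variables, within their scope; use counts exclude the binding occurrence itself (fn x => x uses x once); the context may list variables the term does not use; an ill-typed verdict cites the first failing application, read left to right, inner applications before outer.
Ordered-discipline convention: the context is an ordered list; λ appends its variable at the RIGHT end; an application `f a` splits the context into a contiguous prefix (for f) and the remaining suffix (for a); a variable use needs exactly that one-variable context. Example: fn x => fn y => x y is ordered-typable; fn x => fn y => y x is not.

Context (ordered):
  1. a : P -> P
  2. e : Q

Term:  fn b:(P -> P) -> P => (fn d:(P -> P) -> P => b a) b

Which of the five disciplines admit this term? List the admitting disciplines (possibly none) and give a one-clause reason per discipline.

admitted by: unrestricted
counts: a ×1; e ×0; b [bound] ×2; d [bound] ×0
order of uses: b, a, b
typing: the term checks, with type ((P -> P) -> P) -> P
ordered: ✗, b ×2 used more than once (contraction); needs weakening: e, d unused
linear: ✗, b ×2 used more than once (contraction); needs weakening: e, d unused
affine: ✗, b ×2 used more than once (contraction)
relevant: ✗, needs weakening: e, d unused
unrestricted: ✓, typability at ((P -> P) -> P) -> P is all that's needed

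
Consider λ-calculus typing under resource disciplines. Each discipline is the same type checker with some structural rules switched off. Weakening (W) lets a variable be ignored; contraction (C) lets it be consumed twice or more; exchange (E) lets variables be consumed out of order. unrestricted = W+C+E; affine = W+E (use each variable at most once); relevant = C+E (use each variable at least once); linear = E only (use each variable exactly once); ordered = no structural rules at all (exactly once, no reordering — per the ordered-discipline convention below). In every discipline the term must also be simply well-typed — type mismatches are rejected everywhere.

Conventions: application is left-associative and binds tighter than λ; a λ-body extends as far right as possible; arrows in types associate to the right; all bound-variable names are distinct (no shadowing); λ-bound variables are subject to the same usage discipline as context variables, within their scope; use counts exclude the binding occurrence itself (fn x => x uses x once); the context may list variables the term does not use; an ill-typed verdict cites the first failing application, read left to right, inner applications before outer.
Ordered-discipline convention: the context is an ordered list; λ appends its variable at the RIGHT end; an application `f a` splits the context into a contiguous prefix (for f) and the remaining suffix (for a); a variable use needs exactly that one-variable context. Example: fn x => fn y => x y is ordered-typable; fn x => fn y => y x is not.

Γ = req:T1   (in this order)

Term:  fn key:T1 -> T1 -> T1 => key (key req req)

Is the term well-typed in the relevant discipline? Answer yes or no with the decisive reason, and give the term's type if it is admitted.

yes — at least one use each (req, key); term : (T1 -> T1 -> T1) -> T1 -> T1
counts: req: 2×, key [bound]: 2×
left-to-right use order: key, key, req, req
typing: well-typed at (T1 -> T1 -> T1) -> T1 -> T1
per-discipline verdicts: ordered ✗; linear ✗; affine ✗; relevant ✓; unrestricted ✓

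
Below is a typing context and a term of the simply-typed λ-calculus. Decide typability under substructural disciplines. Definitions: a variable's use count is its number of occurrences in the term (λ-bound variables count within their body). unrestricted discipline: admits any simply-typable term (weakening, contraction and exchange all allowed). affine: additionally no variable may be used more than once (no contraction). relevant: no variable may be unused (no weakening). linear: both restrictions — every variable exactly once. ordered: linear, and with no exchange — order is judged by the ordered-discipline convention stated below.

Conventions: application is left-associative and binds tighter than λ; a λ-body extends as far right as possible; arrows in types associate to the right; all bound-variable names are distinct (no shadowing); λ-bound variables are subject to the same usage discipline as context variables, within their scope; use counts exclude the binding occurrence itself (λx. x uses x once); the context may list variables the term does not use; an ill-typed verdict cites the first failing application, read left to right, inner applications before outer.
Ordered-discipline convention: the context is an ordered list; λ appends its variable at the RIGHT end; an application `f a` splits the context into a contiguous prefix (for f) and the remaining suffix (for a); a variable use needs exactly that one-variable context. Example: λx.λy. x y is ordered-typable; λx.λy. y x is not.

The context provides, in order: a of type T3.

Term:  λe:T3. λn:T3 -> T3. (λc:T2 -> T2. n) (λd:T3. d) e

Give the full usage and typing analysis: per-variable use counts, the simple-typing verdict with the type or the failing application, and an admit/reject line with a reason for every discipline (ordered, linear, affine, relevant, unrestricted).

counts: a=0, e [bound]=1, n [bound]=1, c [bound]=0, d [bound]=1
order of uses: n, d, e
typing: ill-typed: argument of type T3 -> T3 where T2 -> T2 is required
ordered ✗ (not simply typable)
linear ✗ (fails simple typing)
affine ✗ (a type mismatch blocks all five)
relevant ✗ (the type mismatch rejects it)
unrestricted ✗ (not simply typable)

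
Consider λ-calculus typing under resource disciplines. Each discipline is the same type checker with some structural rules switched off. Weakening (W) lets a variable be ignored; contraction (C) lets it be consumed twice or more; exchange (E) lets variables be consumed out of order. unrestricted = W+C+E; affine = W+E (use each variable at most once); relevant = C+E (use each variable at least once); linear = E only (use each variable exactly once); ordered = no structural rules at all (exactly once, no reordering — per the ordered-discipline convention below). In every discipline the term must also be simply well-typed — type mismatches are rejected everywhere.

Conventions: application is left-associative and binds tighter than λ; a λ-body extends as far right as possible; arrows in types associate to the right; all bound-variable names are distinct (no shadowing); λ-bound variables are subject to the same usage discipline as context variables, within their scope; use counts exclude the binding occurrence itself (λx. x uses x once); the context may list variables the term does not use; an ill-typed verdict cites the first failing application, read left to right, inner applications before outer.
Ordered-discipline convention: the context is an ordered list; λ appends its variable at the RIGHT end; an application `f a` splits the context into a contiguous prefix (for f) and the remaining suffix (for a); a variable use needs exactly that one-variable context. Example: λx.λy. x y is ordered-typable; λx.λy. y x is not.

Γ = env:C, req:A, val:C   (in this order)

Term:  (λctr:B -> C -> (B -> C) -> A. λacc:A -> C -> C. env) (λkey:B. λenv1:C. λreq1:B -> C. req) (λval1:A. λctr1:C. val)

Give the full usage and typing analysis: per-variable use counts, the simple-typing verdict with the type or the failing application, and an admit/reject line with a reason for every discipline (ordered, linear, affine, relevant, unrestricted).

counts: env: 1, req: 1, val: 1, ctr [bound]: 0, acc [bound]: 0, key [bound]: 0, env1 [bound]: 0, req1 [bound]: 0, val1 [bound]: 0, ctr1 [bound]: 0
uses in reading order: env, req, val
typing: ✓ — C
ordered ✗ (ctr, acc, key, env1, req1, val1, ctr1 left unused)
linear ✗ (ctr, acc, key, env1, req1, val1, ctr1 left unused)
affine ✓ (no duplicate uses among env, req, val, ctr, acc, key, env1, req1, val1, ctr1)
relevant ✗ (ctr, acc, key, env1, req1, val1, ctr1 left unused)
unrestricted ✓ (simply typable at C; W, C, E all held)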